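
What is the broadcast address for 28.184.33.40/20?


Network: 28.184.32.0/20
Host bits = 12
Set all host bits to 1:
Broadcast: 28.184.47.255


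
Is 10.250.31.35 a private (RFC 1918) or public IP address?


RFC 1918 private ranges:
  10.0.0.0/8 (10.0.0.0 - 10.255.255.255)
  172.16.0.0/12 (172.16.0.0 - 172.31.255.255)
  192.168.0.0/16 (192.168.0.0 - 192.168.255.255)
Private (in 10.0.0.0/8)


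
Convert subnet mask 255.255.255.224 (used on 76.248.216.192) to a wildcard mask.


Subnet mask: 255.255.255.224
Wildcard = 255.255.255.255 - subnet mask
255 - 255 = 0
255 - 255 = 0
255 - 255 = 0
255 - 224 = 31
Wildcard: 0.0.0.31


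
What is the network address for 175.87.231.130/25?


IP:   10101111.01010111.11100111.10000010
Mask: 11111111.11111111.11111111.10000000
AND operation:
Net:  10101111.01010111.11100111.10000000
Network: 175.87.231.128/25


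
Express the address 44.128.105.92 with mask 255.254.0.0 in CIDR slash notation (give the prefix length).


Binary: 11111111.11111110.00000000.00000000
Count leading 1s
Prefix: /15


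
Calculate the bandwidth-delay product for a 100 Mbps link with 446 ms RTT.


BDP = bandwidth * RTT
= 100 Mbps * 446 ms
= 100 * 1e6 * 446 / 1000 bits
= 44600000 bits
= 5575000 bytes
= 5444.3359 KB
BDP = 44600000 bits (5575000 bytes)


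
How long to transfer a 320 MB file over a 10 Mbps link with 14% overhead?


Effective throughput = 10 * (1 - 14/100) = 8.6 Mbps
File size in Mb = 320 * 8 = 2560 Mb
Time = 2560 / 8.6
Time = 297.6744 seconds


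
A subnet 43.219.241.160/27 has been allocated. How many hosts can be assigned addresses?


Host bits = 32 - 27 = 5
Total addresses = 2^5 = 32
Usable = total - 2 (network and broadcast)
Usable hosts: 30


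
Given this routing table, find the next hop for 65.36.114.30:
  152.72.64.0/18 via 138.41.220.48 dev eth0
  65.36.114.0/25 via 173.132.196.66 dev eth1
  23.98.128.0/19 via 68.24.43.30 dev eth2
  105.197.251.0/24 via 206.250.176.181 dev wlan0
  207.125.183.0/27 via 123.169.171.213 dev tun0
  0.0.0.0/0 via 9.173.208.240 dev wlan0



Longest prefix match for 65.36.114.30:
  /18 152.72.64.0: no
  /25 65.36.114.0: MATCH
  /19 23.98.128.0: no
  /24 105.197.251.0: no
  /27 207.125.183.0: no
  /0 0.0.0.0: MATCH
Selected: next-hop 173.132.196.66 via eth1 (matched /25)


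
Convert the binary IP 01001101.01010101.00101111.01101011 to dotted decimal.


01001101 = 77
01010101 = 85
00101111 = 47
01101011 = 107
IP: 77.85.47.107


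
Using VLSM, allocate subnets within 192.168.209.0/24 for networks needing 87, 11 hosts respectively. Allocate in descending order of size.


87 hosts -> /25 (126 usable): 192.168.209.0/25
11 hosts -> /28 (14 usable): 192.168.209.128/28
Allocation: 192.168.209.0/25 (87 hosts, 126 usable); 192.168.209.128/28 (11 hosts, 14 usable)


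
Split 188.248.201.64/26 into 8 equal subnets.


New prefix = 26 + 3 = 29
Each subnet has 8 addresses
  188.248.201.64/29
  188.248.201.72/29
  188.248.201.80/29
  188.248.201.88/29
  188.248.201.96/29
  188.248.201.104/29
  188.248.201.112/29
  188.248.201.120/29
Subnets: 188.248.201.64/29, 188.248.201.72/29, 188.248.201.80/29, 188.248.201.88/29, 188.248.201.96/29, 188.248.201.104/29, 188.248.201.112/29, 188.248.201.120/29


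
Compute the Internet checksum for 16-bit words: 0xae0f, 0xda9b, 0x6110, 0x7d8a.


Sum all words (with carry folding):
+ 0xae0f = 0xae0f
+ 0xda9b = 0x88ab
+ 0x6110 = 0xe9bb
+ 0x7d8a = 0x6746
One's complement: ~0x6746
Checksum = 0x98b9


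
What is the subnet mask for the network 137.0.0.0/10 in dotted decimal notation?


/10 means 10 network bits, 22 host bits
Binary: 11111111110000000000000000000000
Mask: 255.192.0.0


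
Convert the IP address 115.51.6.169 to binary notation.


115 = 01110011
51 = 00110011
6 = 00000110
169 = 10101001
Binary: 01110011.00110011.00000110.10101001


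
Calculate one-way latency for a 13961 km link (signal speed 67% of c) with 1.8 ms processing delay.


Speed = 0.67 * 3e5 km/s = 201000 km/s
Propagation delay = 13961 / 201000 = 0.0695 s = 69.4577 ms
Processing delay = 1.8 ms
Total one-way latency = 71.2577 ms


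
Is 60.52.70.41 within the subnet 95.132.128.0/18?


Subnet network: 95.132.128.0
Test IP AND mask: 60.52.64.0
No, 60.52.70.41 is not in 95.132.128.0/18


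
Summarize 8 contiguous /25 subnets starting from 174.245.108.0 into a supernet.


Original prefix: /25
Number of subnets: 8 = 2^3
New prefix = 25 - 3 = 22
Supernet: 174.245.108.0/22


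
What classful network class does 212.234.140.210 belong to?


First octet: 212
Binary: 11010100
110xxxxx -> Class C (192-223)
Class C, default mask 255.255.255.0 (/24)


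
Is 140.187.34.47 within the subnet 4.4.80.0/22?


Subnet network: 4.4.80.0
Test IP AND mask: 140.187.32.0
No, 140.187.34.47 is not in 4.4.80.0/22


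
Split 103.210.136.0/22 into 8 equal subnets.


New prefix = 22 + 3 = 25
Each subnet has 128 addresses
  103.210.136.0/25
  103.210.136.128/25
  103.210.137.0/25
  103.210.137.128/25
  103.210.138.0/25
  103.210.138.128/25
  103.210.139.0/25
  103.210.139.128/25
Subnets: 103.210.136.0/25, 103.210.136.128/25, 103.210.137.0/25, 103.210.137.128/25, 103.210.138.0/25, 103.210.138.128/25, 103.210.139.0/25, 103.210.139.128/25


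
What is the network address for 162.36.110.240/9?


IP:   10100010.00100100.01101110.11110000
Mask: 11111111.10000000.00000000.00000000
AND operation:
Net:  10100010.00000000.00000000.00000000
Network: 162.0.0.0/9


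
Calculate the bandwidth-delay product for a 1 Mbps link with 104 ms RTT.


BDP = bandwidth * RTT
= 1 Mbps * 104 ms
= 1 * 1e6 * 104 / 1000 bits
= 104000 bits
= 13000 bytes
= 12.6953 KB
BDP = 104000 bits (13000 bytes)


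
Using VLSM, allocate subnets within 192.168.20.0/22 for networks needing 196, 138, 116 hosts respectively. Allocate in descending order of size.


196 hosts -> /24 (254 usable): 192.168.20.0/24
138 hosts -> /24 (254 usable): 192.168.21.0/24
116 hosts -> /25 (126 usable): 192.168.22.0/25
Allocation: 192.168.20.0/24 (196 hosts, 254 usable); 192.168.21.0/24 (138 hosts, 254 usable); 192.168.22.0/25 (116 hosts, 126 usable)


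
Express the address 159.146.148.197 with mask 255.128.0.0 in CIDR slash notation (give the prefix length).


Binary: 11111111.10000000.00000000.00000000
Count leading 1s
Prefix: /9


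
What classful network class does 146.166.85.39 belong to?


First octet: 146
Binary: 10010010
10xxxxxx -> Class B (128-191)
Class B, default mask 255.255.0.0 (/16)


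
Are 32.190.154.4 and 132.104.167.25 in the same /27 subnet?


Mask: 255.255.255.224
32.190.154.4 AND mask = 32.190.154.0
132.104.167.25 AND mask = 132.104.167.0
No, different subnets (32.190.154.0 vs 132.104.167.0)


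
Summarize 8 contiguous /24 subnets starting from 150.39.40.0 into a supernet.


Original prefix: /24
Number of subnets: 8 = 2^3
New prefix = 24 - 3 = 21
Supernet: 150.39.40.0/21


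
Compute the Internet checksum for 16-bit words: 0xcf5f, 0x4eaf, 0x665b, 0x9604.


Sum all words (with carry folding):
+ 0xcf5f = 0xcf5f
+ 0x4eaf = 0x1e0f
+ 0x665b = 0x846a
+ 0x9604 = 0x1a6f
One's complement: ~0x1a6f
Checksum = 0xe590


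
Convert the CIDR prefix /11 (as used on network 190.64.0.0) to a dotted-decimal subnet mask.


/11 means 11 network bits, 21 host bits
Binary: 11111111111000000000000000000000
Mask: 255.224.0.0


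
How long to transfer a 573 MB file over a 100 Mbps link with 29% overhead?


Effective throughput = 100 * (1 - 29/100) = 71 Mbps
File size in Mb = 573 * 8 = 4584 Mb
Time = 4584 / 71
Time = 64.5634 seconds


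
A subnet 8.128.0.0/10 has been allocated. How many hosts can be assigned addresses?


Host bits = 32 - 10 = 22
Total addresses = 2^22 = 4194304
Usable = total - 2 (network and broadcast)
Usable hosts: 4194302


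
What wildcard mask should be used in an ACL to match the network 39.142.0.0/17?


Subnet mask: 255.255.128.0
Wildcard = 255.255.255.255 - subnet mask
255 - 255 = 0
255 - 255 = 0
255 - 128 = 127
255 - 0 = 255
Wildcard: 0.0.127.255


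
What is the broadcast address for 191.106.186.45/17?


Network: 191.106.128.0/17
Host bits = 15
Set all host bits to 1:
Broadcast: 191.106.255.255


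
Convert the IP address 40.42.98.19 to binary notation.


40 = 00101000
42 = 00101010
98 = 01100010
19 = 00010011
Binary: 00101000.00101010.01100010.00010011


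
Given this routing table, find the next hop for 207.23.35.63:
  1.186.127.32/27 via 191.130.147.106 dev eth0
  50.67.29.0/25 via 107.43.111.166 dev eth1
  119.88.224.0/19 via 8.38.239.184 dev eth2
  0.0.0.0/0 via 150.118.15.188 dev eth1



Longest prefix match for 207.23.35.63:
  /27 1.186.127.32: no
  /25 50.67.29.0: no
  /19 119.88.224.0: no
  /0 0.0.0.0: MATCH
Selected: next-hop 150.118.15.188 via eth1 (matched /0)


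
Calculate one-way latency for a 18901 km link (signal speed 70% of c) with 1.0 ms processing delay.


Speed = 0.7 * 3e5 km/s = 210000 km/s
Propagation delay = 18901 / 210000 = 0.09 s = 90.0048 ms
Processing delay = 1.0 ms
Total one-way latency = 91.0048 ms


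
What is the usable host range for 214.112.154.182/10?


Network: 214.64.0.0
Broadcast: 214.127.255.255
First usable = network + 1
Last usable = broadcast - 1
Range: 214.64.0.1 to 214.127.255.254


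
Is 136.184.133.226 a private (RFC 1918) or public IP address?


RFC 1918 private ranges:
  10.0.0.0/8 (10.0.0.0 - 10.255.255.255)
  172.16.0.0/12 (172.16.0.0 - 172.31.255.255)
  192.168.0.0/16 (192.168.0.0 - 192.168.255.255)
Public (not in any RFC 1918 range)


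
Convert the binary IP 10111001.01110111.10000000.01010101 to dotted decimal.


10111001 = 185
01110111 = 119
10000000 = 128
01010101 = 85
IP: 185.119.128.85


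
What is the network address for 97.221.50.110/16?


IP:   01100001.11011101.00110010.01101110
Mask: 11111111.11111111.00000000.00000000
AND operation:
Net:  01100001.11011101.00000000.00000000
Network: 97.221.0.0/16


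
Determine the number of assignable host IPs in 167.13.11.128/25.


Host bits = 32 - 25 = 7
Total addresses = 2^7 = 128
Usable = total - 2 (network and broadcast)
Usable hosts: 126


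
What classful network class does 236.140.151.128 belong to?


First octet: 236
Binary: 11101100
1110xxxx -> Class D (224-239)
Class D (multicast), default mask N/A


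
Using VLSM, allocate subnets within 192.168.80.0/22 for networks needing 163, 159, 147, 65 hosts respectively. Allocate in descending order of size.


163 hosts -> /24 (254 usable): 192.168.80.0/24
159 hosts -> /24 (254 usable): 192.168.81.0/24
147 hosts -> /24 (254 usable): 192.168.82.0/24
65 hosts -> /25 (126 usable): 192.168.83.0/25
Allocation: 192.168.80.0/24 (163 hosts, 254 usable); 192.168.81.0/24 (159 hosts, 254 usable); 192.168.82.0/24 (147 hosts, 254 usable); 192.168.83.0/25 (65 hosts, 126 usable)


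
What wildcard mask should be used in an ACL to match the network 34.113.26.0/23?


Subnet mask: 255.255.254.0
Wildcard = 255.255.255.255 - subnet mask
255 - 255 = 0
255 - 255 = 0
255 - 254 = 1
255 - 0 = 255
Wildcard: 0.0.1.255


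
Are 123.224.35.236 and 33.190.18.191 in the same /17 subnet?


Mask: 255.255.128.0
123.224.35.236 AND mask = 123.224.0.0
33.190.18.191 AND mask = 33.190.0.0
No, different subnets (123.224.0.0 vs 33.190.0.0)


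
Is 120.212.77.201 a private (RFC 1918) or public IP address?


RFC 1918 private ranges:
  10.0.0.0/8 (10.0.0.0 - 10.255.255.255)
  172.16.0.0/12 (172.16.0.0 - 172.31.255.255)
  192.168.0.0/16 (192.168.0.0 - 192.168.255.255)
Public (not in any RFC 1918 range)


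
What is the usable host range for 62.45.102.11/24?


Network: 62.45.102.0
Broadcast: 62.45.102.255
First usable = network + 1
Last usable = broadcast - 1
Range: 62.45.102.1 to 62.45.102.254


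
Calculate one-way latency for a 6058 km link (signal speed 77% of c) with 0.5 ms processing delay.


Speed = 0.77 * 3e5 km/s = 231000 km/s
Propagation delay = 6058 / 231000 = 0.0262 s = 26.2251 ms
Processing delay = 0.5 ms
Total one-way latency = 26.7251 ms


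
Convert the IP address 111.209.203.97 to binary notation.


111 = 01101111
209 = 11010001
203 = 11001011
97 = 01100001
Binary: 01101111.11010001.11001011.01100001


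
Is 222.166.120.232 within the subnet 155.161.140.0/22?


Subnet network: 155.161.140.0
Test IP AND mask: 222.166.120.0
No, 222.166.120.232 is not in 155.161.140.0/22


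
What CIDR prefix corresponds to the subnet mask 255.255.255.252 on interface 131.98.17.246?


Binary: 11111111.11111111.11111111.11111100
Count leading 1s
Prefix: /30


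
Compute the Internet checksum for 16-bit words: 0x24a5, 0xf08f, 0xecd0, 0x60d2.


Sum all words (with carry folding):
+ 0x24a5 = 0x24a5
+ 0xf08f = 0x1535
+ 0xecd0 = 0x0206
+ 0x60d2 = 0x62d8
One's complement: ~0x62d8
Checksum = 0x9d27


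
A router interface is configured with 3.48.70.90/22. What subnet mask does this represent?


/22 means 22 network bits, 10 host bits
Binary: 11111111111111111111110000000000
Mask: 255.255.252.0


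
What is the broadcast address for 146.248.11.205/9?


Network: 146.128.0.0/9
Host bits = 23
Set all host bits to 1:
Broadcast: 146.255.255.255


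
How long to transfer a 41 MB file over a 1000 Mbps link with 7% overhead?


Effective throughput = 1000 * (1 - 7/100) = 930.0 Mbps
File size in Mb = 41 * 8 = 328 Mb
Time = 328 / 930.0
Time = 0.3527 seconds


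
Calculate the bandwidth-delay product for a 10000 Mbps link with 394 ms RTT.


BDP = bandwidth * RTT
= 10000 Mbps * 394 ms
= 10000 * 1e6 * 394 / 1000 bits
= 3940000000 bits
= 492500000 bytes
= 480957.0312 KB
BDP = 3940000000 bits (492500000 bytes)


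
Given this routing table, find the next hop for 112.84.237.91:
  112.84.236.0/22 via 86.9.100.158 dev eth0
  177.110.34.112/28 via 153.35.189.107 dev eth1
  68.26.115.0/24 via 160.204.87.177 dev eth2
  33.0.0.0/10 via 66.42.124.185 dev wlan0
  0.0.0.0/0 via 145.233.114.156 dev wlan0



Longest prefix match for 112.84.237.91:
  /22 112.84.236.0: MATCH
  /28 177.110.34.112: no
  /24 68.26.115.0: no
  /10 33.0.0.0: no
  /0 0.0.0.0: MATCH
Selected: next-hop 86.9.100.158 via eth0 (matched /22)


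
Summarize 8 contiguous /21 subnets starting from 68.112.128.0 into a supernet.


Original prefix: /21
Number of subnets: 8 = 2^3
New prefix = 21 - 3 = 18
Supernet: 68.112.128.0/18


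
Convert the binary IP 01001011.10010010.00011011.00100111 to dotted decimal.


01001011 = 75
10010010 = 146
00011011 = 27
00100111 = 39
IP: 75.146.27.39


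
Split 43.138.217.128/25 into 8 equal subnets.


New prefix = 25 + 3 = 28
Each subnet has 16 addresses
  43.138.217.128/28
  43.138.217.144/28
  43.138.217.160/28
  43.138.217.176/28
  43.138.217.192/28
  43.138.217.208/28
  43.138.217.224/28
  43.138.217.240/28
Subnets: 43.138.217.128/28, 43.138.217.144/28, 43.138.217.160/28, 43.138.217.176/28, 43.138.217.192/28, 43.138.217.208/28, 43.138.217.224/28, 43.138.217.240/28


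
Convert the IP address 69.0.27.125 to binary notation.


69 = 01000101
0 = 00000000
27 = 00011011
125 = 01111101
Binary: 01000101.00000000.00011011.01111101


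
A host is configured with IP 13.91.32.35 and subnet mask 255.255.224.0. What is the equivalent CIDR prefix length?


Binary: 11111111.11111111.11100000.00000000
Count leading 1s
Prefix: /19


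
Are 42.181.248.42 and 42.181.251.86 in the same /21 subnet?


Mask: 255.255.248.0
42.181.248.42 AND mask = 42.181.248.0
42.181.251.86 AND mask = 42.181.248.0
Yes, same subnet (42.181.248.0)


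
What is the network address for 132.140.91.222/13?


IP:   10000100.10001100.01011011.11011110
Mask: 11111111.11111000.00000000.00000000
AND operation:
Net:  10000100.10001000.00000000.00000000
Network: 132.136.0.0/13


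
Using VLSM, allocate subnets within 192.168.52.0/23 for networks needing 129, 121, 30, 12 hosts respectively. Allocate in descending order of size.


129 hosts -> /24 (254 usable): 192.168.52.0/24
121 hosts -> /25 (126 usable): 192.168.53.0/25
30 hosts -> /27 (30 usable): 192.168.53.128/27
12 hosts -> /28 (14 usable): 192.168.53.160/28
Allocation: 192.168.52.0/24 (129 hosts, 254 usable); 192.168.53.0/25 (121 hosts, 126 usable); 192.168.53.128/27 (30 hosts, 30 usable); 192.168.53.160/28 (12 hosts, 14 usable)


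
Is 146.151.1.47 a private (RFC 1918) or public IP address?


RFC 1918 private ranges:
  10.0.0.0/8 (10.0.0.0 - 10.255.255.255)
  172.16.0.0/12 (172.16.0.0 - 172.31.255.255)
  192.168.0.0/16 (192.168.0.0 - 192.168.255.255)
Public (not in any RFC 1918 range)


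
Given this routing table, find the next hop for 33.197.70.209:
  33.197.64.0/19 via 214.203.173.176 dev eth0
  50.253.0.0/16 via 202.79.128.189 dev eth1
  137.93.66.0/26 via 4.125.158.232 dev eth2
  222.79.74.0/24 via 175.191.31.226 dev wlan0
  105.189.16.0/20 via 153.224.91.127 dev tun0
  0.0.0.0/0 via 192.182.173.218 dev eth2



Longest prefix match for 33.197.70.209:
  /19 33.197.64.0: MATCH
  /16 50.253.0.0: no
  /26 137.93.66.0: no
  /24 222.79.74.0: no
  /20 105.189.16.0: no
  /0 0.0.0.0: MATCH
Selected: next-hop 214.203.173.176 via eth0 (matched /19)


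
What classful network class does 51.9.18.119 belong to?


First octet: 51
Binary: 00110011
0xxxxxxx -> Class A (1-126)
Class A, default mask 255.0.0.0 (/8)


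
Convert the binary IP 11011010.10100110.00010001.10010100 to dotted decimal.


11011010 = 218
10100110 = 166
00010001 = 17
10010100 = 148
IP: 218.166.17.148


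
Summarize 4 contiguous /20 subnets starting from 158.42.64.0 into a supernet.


Original prefix: /20
Number of subnets: 4 = 2^2
New prefix = 20 - 2 = 18
Supernet: 158.42.64.0/18


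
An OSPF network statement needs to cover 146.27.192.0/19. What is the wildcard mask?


Subnet mask: 255.255.224.0
Wildcard = 255.255.255.255 - subnet mask
255 - 255 = 0
255 - 255 = 0
255 - 224 = 31
255 - 0 = 255
Wildcard: 0.0.31.255


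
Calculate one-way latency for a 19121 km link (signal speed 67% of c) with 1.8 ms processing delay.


Speed = 0.67 * 3e5 km/s = 201000 km/s
Propagation delay = 19121 / 201000 = 0.0951 s = 95.1294 ms
Processing delay = 1.8 ms
Total one-way latency = 96.9294 ms


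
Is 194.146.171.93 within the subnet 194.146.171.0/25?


Subnet network: 194.146.171.0
Test IP AND mask: 194.146.171.0
Yes, 194.146.171.93 is in 194.146.171.0/25


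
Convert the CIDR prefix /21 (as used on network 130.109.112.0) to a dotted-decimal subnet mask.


/21 means 21 network bits, 11 host bits
Binary: 11111111111111111111100000000000
Mask: 255.255.248.0


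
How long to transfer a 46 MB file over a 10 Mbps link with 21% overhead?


Effective throughput = 10 * (1 - 21/100) = 7.9 Mbps
File size in Mb = 46 * 8 = 368 Mb
Time = 368 / 7.9
Time = 46.5823 seconds


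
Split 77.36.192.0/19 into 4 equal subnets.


New prefix = 19 + 2 = 21
Each subnet has 2048 addresses
  77.36.192.0/21
  77.36.200.0/21
  77.36.208.0/21
  77.36.216.0/21
Subnets: 77.36.192.0/21, 77.36.200.0/21, 77.36.208.0/21, 77.36.216.0/21


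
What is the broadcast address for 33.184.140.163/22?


Network: 33.184.140.0/22
Host bits = 10
Set all host bits to 1:
Broadcast: 33.184.143.255


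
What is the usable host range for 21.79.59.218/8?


Network: 21.0.0.0
Broadcast: 21.255.255.255
First usable = network + 1
Last usable = broadcast - 1
Range: 21.0.0.1 to 21.255.255.254


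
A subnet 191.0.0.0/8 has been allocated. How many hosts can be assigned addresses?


Host bits = 32 - 8 = 24
Total addresses = 2^24 = 16777216
Usable = total - 2 (network and broadcast)
Usable hosts: 16777214


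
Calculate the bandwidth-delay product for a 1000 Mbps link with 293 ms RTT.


BDP = bandwidth * RTT
= 1000 Mbps * 293 ms
= 1000 * 1e6 * 293 / 1000 bits
= 293000000 bits
= 36625000 bytes
= 35766.6016 KB
BDP = 293000000 bits (36625000 bytes)


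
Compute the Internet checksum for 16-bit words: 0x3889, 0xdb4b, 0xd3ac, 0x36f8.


Sum all words (with carry folding):
+ 0x3889 = 0x3889
+ 0xdb4b = 0x13d5
+ 0xd3ac = 0xe781
+ 0x36f8 = 0x1e7a
One's complement: ~0x1e7a
Checksum = 0xe185


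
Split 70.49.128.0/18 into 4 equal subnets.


New prefix = 18 + 2 = 20
Each subnet has 4096 addresses
  70.49.128.0/20
  70.49.144.0/20
  70.49.160.0/20
  70.49.176.0/20
Subnets: 70.49.128.0/20, 70.49.144.0/20, 70.49.160.0/20, 70.49.176.0/20


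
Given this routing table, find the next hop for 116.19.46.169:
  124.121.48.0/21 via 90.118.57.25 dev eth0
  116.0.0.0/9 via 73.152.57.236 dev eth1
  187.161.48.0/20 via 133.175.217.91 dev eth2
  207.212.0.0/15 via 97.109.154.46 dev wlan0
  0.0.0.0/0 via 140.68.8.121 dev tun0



Longest prefix match for 116.19.46.169:
  /21 124.121.48.0: no
  /9 116.0.0.0: MATCH
  /20 187.161.48.0: no
  /15 207.212.0.0: no
  /0 0.0.0.0: MATCH
Selected: next-hop 73.152.57.236 via eth1 (matched /9)


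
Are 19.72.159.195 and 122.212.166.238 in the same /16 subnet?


Mask: 255.255.0.0
19.72.159.195 AND mask = 19.72.0.0
122.212.166.238 AND mask = 122.212.0.0
No, different subnets (19.72.0.0 vs 122.212.0.0)


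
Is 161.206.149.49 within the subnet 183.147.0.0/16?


Subnet network: 183.147.0.0
Test IP AND mask: 161.206.0.0
No, 161.206.149.49 is not in 183.147.0.0/16


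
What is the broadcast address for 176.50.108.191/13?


Network: 176.48.0.0/13
Host bits = 19
Set all host bits to 1:
Broadcast: 176.55.255.255


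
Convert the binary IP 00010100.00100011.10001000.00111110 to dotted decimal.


00010100 = 20
00100011 = 35
10001000 = 136
00111110 = 62
IP: 20.35.136.62


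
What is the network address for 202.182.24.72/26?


IP:   11001010.10110110.00011000.01001000
Mask: 11111111.11111111.11111111.11000000
AND operation:
Net:  11001010.10110110.00011000.01000000
Network: 202.182.24.64/26


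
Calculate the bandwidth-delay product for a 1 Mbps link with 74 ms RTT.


BDP = bandwidth * RTT
= 1 Mbps * 74 ms
= 1 * 1e6 * 74 / 1000 bits
= 74000 bits
= 9250 bytes
= 9.0332 KB
BDP = 74000 bits (9250 bytes)


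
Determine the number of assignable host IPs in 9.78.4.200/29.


Host bits = 32 - 29 = 3
Total addresses = 2^3 = 8
Usable = total - 2 (network and broadcast)
Usable hosts: 6


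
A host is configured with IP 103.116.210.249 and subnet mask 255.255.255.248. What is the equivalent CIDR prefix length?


Binary: 11111111.11111111.11111111.11111000
Count leading 1s
Prefix: /29


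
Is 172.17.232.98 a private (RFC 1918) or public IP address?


RFC 1918 private ranges:
  10.0.0.0/8 (10.0.0.0 - 10.255.255.255)
  172.16.0.0/12 (172.16.0.0 - 172.31.255.255)
  192.168.0.0/16 (192.168.0.0 - 192.168.255.255)
Private (in 172.16.0.0/12)


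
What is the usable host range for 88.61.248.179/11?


Network: 88.32.0.0
Broadcast: 88.63.255.255
First usable = network + 1
Last usable = broadcast - 1
Range: 88.32.0.1 to 88.63.255.254


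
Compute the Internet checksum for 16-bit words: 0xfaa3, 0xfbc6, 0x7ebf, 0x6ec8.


Sum all words (with carry folding):
+ 0xfaa3 = 0xfaa3
+ 0xfbc6 = 0xf66a
+ 0x7ebf = 0x752a
+ 0x6ec8 = 0xe3f2
One's complement: ~0xe3f2
Checksum = 0x1c0d


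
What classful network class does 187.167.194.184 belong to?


First octet: 187
Binary: 10111011
10xxxxxx -> Class B (128-191)
Class B, default mask 255.255.0.0 (/16)


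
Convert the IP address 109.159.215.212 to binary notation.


109 = 01101101
159 = 10011111
215 = 11010111
212 = 11010100
Binary: 01101101.10011111.11010111.11010100


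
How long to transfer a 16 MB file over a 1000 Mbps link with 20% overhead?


Effective throughput = 1000 * (1 - 20/100) = 800 Mbps
File size in Mb = 16 * 8 = 128 Mb
Time = 128 / 800
Time = 0.16 seconds


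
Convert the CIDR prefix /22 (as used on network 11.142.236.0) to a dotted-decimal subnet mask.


/22 means 22 network bits, 10 host bits
Binary: 11111111111111111111110000000000
Mask: 255.255.252.0


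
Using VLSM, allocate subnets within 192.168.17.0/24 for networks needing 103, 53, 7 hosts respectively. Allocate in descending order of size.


103 hosts -> /25 (126 usable): 192.168.17.0/25
53 hosts -> /26 (62 usable): 192.168.17.128/26
7 hosts -> /28 (14 usable): 192.168.17.192/28
Allocation: 192.168.17.0/25 (103 hosts, 126 usable); 192.168.17.128/26 (53 hosts, 62 usable); 192.168.17.192/28 (7 hosts, 14 usable)


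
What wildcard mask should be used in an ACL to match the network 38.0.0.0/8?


Subnet mask: 255.0.0.0
Wildcard = 255.255.255.255 - subnet mask
255 - 255 = 0
255 - 0 = 255
255 - 0 = 255
255 - 0 = 255
Wildcard: 0.255.255.255


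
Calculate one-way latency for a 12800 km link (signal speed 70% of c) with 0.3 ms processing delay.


Speed = 0.7 * 3e5 km/s = 210000 km/s
Propagation delay = 12800 / 210000 = 0.061 s = 60.9524 ms
Processing delay = 0.3 ms
Total one-way latency = 61.2524 ms


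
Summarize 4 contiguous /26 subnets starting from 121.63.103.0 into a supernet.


Original prefix: /26
Number of subnets: 4 = 2^2
New prefix = 26 - 2 = 24
Supernet: 121.63.103.0/24


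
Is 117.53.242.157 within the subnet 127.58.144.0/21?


Subnet network: 127.58.144.0
Test IP AND mask: 117.53.240.0
No, 117.53.242.157 is not in 127.58.144.0/21


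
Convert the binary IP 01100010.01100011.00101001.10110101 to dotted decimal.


01100010 = 98
01100011 = 99
00101001 = 41
10110101 = 181
IP: 98.99.41.181


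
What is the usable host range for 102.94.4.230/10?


Network: 102.64.0.0
Broadcast: 102.127.255.255
First usable = network + 1
Last usable = broadcast - 1
Range: 102.64.0.1 to 102.127.255.254


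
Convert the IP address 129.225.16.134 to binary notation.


129 = 10000001
225 = 11100001
16 = 00010000
134 = 10000110
Binary: 10000001.11100001.00010000.10000110


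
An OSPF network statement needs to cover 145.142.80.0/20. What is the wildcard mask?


Subnet mask: 255.255.240.0
Wildcard = 255.255.255.255 - subnet mask
255 - 255 = 0
255 - 255 = 0
255 - 240 = 15
255 - 0 = 255
Wildcard: 0.0.15.255


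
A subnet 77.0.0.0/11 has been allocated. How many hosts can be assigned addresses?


Host bits = 32 - 11 = 21
Total addresses = 2^21 = 2097152
Usable = total - 2 (network and broadcast)
Usable hosts: 2097150


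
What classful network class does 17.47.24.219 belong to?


First octet: 17
Binary: 00010001
0xxxxxxx -> Class A (1-126)
Class A, default mask 255.0.0.0 (/8)


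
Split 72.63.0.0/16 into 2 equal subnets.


New prefix = 16 + 1 = 17
Each subnet has 32768 addresses
  72.63.0.0/17
  72.63.128.0/17
Subnets: 72.63.0.0/17, 72.63.128.0/17


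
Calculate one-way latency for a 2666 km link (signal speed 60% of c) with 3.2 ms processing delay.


Speed = 0.6 * 3e5 km/s = 180000 km/s
Propagation delay = 2666 / 180000 = 0.0148 s = 14.8111 ms
Processing delay = 3.2 ms
Total one-way latency = 18.0111 ms


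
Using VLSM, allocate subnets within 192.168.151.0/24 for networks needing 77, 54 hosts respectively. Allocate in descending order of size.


77 hosts -> /25 (126 usable): 192.168.151.0/25
54 hosts -> /26 (62 usable): 192.168.151.128/26
Allocation: 192.168.151.0/25 (77 hosts, 126 usable); 192.168.151.128/26 (54 hosts, 62 usable)


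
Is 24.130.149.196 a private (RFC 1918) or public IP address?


RFC 1918 private ranges:
  10.0.0.0/8 (10.0.0.0 - 10.255.255.255)
  172.16.0.0/12 (172.16.0.0 - 172.31.255.255)
  192.168.0.0/16 (192.168.0.0 - 192.168.255.255)
Public (not in any RFC 1918 range)


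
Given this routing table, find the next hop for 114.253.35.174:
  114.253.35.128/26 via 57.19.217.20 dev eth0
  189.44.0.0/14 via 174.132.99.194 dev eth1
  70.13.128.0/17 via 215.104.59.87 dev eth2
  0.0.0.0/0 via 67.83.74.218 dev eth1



Longest prefix match for 114.253.35.174:
  /26 114.253.35.128: MATCH
  /14 189.44.0.0: no
  /17 70.13.128.0: no
  /0 0.0.0.0: MATCH
Selected: next-hop 57.19.217.20 via eth0 (matched /26)


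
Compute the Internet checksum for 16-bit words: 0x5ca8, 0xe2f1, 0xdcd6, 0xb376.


Sum all words (with carry folding):
+ 0x5ca8 = 0x5ca8
+ 0xe2f1 = 0x3f9a
+ 0xdcd6 = 0x1c71
+ 0xb376 = 0xcfe7
One's complement: ~0xcfe7
Checksum = 0x3018


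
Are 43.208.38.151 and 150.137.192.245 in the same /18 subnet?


Mask: 255.255.192.0
43.208.38.151 AND mask = 43.208.0.0
150.137.192.245 AND mask = 150.137.192.0
No, different subnets (43.208.0.0 vs 150.137.192.0)


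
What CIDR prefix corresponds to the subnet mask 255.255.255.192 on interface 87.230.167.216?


Binary: 11111111.11111111.11111111.11000000
Count leading 1s
Prefix: /26


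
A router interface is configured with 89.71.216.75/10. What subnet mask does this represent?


/10 means 10 network bits, 22 host bits
Binary: 11111111110000000000000000000000
Mask: 255.192.0.0


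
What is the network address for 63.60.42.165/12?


IP:   00111111.00111100.00101010.10100101
Mask: 11111111.11110000.00000000.00000000
AND operation:
Net:  00111111.00110000.00000000.00000000
Network: 63.48.0.0/12


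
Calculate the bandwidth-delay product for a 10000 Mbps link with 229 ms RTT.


BDP = bandwidth * RTT
= 10000 Mbps * 229 ms
= 10000 * 1e6 * 229 / 1000 bits
= 2290000000 bits
= 286250000 bytes
= 279541.0156 KB
BDP = 2290000000 bits (286250000 bytes)


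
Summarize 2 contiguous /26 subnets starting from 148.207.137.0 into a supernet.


Original prefix: /26
Number of subnets: 2 = 2^1
New prefix = 26 - 1 = 25
Supernet: 148.207.137.0/25


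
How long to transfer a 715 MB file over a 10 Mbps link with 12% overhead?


Effective throughput = 10 * (1 - 12/100) = 8.8 Mbps
File size in Mb = 715 * 8 = 5720 Mb
Time = 5720 / 8.8
Time = 650 seconds


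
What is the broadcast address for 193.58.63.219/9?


Network: 193.0.0.0/9
Host bits = 23
Set all host bits to 1:
Broadcast: 193.127.255.255


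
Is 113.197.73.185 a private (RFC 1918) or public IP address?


RFC 1918 private ranges:
  10.0.0.0/8 (10.0.0.0 - 10.255.255.255)
  172.16.0.0/12 (172.16.0.0 - 172.31.255.255)
  192.168.0.0/16 (192.168.0.0 - 192.168.255.255)
Public (not in any RFC 1918 range)


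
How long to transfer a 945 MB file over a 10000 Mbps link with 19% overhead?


Effective throughput = 10000 * (1 - 19/100) = 8100.0 Mbps
File size in Mb = 945 * 8 = 7560 Mb
Time = 7560 / 8100.0
Time = 0.9333 seconds


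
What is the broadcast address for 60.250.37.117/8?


Network: 60.0.0.0/8
Host bits = 24
Set all host bits to 1:
Broadcast: 60.255.255.255


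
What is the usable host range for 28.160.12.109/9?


Network: 28.128.0.0
Broadcast: 28.255.255.255
First usable = network + 1
Last usable = broadcast - 1
Range: 28.128.0.1 to 28.255.255.254


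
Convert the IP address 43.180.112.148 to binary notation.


43 = 00101011
180 = 10110100
112 = 01110000
148 = 10010100
Binary: 00101011.10110100.01110000.10010100


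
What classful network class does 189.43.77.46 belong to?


First octet: 189
Binary: 10111101
10xxxxxx -> Class B (128-191)
Class B, default mask 255.255.0.0 (/16)


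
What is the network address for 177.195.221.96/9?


IP:   10110001.11000011.11011101.01100000
Mask: 11111111.10000000.00000000.00000000
AND operation:
Net:  10110001.10000000.00000000.00000000
Network: 177.128.0.0/9


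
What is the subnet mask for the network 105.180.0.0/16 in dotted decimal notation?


/16 means 16 network bits, 16 host bits
Binary: 11111111111111110000000000000000
Mask: 255.255.0.0


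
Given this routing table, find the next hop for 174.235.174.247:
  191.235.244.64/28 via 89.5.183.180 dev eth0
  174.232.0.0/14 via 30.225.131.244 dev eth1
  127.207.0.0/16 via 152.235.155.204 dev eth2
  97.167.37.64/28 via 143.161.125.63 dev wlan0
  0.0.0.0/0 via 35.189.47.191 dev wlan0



Longest prefix match for 174.235.174.247:
  /28 191.235.244.64: no
  /14 174.232.0.0: MATCH
  /16 127.207.0.0: no
  /28 97.167.37.64: no
  /0 0.0.0.0: MATCH
Selected: next-hop 30.225.131.244 via eth1 (matched /14)


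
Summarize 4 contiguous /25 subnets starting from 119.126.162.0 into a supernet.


Original prefix: /25
Number of subnets: 4 = 2^2
New prefix = 25 - 2 = 23
Supernet: 119.126.162.0/23


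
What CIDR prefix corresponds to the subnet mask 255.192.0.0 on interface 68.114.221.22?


Binary: 11111111.11000000.00000000.00000000
Count leading 1s
Prefix: /10


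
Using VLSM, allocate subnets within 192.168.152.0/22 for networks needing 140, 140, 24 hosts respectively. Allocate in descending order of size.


140 hosts -> /24 (254 usable): 192.168.152.0/24
140 hosts -> /24 (254 usable): 192.168.153.0/24
24 hosts -> /27 (30 usable): 192.168.154.0/27
Allocation: 192.168.152.0/24 (140 hosts, 254 usable); 192.168.153.0/24 (140 hosts, 254 usable); 192.168.154.0/27 (24 hosts, 30 usable)


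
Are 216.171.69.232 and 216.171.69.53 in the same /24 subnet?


Mask: 255.255.255.0
216.171.69.232 AND mask = 216.171.69.0
216.171.69.53 AND mask = 216.171.69.0
Yes, same subnet (216.171.69.0)


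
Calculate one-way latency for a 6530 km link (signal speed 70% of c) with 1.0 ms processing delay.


Speed = 0.7 * 3e5 km/s = 210000 km/s
Propagation delay = 6530 / 210000 = 0.0311 s = 31.0952 ms
Processing delay = 1.0 ms
Total one-way latency = 32.0952 ms


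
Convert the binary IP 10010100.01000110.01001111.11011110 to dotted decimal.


10010100 = 148
01000110 = 70
01001111 = 79
11011110 = 222
IP: 148.70.79.222


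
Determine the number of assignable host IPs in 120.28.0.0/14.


Host bits = 32 - 14 = 18
Total addresses = 2^18 = 262144
Usable = total - 2 (network and broadcast)
Usable hosts: 262142


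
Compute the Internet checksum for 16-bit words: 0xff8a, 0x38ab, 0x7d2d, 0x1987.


Sum all words (with carry folding):
+ 0xff8a = 0xff8a
+ 0x38ab = 0x3836
+ 0x7d2d = 0xb563
+ 0x1987 = 0xceea
One's complement: ~0xceea
Checksum = 0x3115


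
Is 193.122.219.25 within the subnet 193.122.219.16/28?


Subnet network: 193.122.219.16
Test IP AND mask: 193.122.219.16
Yes, 193.122.219.25 is in 193.122.219.16/28


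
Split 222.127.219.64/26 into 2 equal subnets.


New prefix = 26 + 1 = 27
Each subnet has 32 addresses
  222.127.219.64/27
  222.127.219.96/27
Subnets: 222.127.219.64/27, 222.127.219.96/27


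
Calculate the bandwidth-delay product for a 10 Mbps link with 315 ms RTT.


BDP = bandwidth * RTT
= 10 Mbps * 315 ms
= 10 * 1e6 * 315 / 1000 bits
= 3150000 bits
= 393750 bytes
= 384.5215 KB
BDP = 3150000 bits (393750 bytes)


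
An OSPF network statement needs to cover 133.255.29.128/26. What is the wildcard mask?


Subnet mask: 255.255.255.192
Wildcard = 255.255.255.255 - subnet mask
255 - 255 = 0
255 - 255 = 0
255 - 255 = 0
255 - 192 = 63
Wildcard: 0.0.0.63


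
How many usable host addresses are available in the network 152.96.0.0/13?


Host bits = 32 - 13 = 19
Total addresses = 2^19 = 524288
Usable = total - 2 (network and broadcast)
Usable hosts: 524286


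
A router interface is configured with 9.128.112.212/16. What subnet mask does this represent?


/16 means 16 network bits, 16 host bits
Binary: 11111111111111110000000000000000
Mask: 255.255.0.0


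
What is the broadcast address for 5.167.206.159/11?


Network: 5.160.0.0/11
Host bits = 21
Set all host bits to 1:
Broadcast: 5.191.255.255


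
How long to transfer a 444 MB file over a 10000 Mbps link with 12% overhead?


Effective throughput = 10000 * (1 - 12/100) = 8800 Mbps
File size in Mb = 444 * 8 = 3552 Mb
Time = 3552 / 8800
Time = 0.4036 seconds


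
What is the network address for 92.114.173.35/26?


IP:   01011100.01110010.10101101.00100011
Mask: 11111111.11111111.11111111.11000000
AND operation:
Net:  01011100.01110010.10101101.00000000
Network: 92.114.173.0/26


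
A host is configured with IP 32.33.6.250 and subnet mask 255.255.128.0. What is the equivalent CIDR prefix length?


Binary: 11111111.11111111.10000000.00000000
Count leading 1s
Prefix: /17


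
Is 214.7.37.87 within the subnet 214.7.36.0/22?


Subnet network: 214.7.36.0
Test IP AND mask: 214.7.36.0
Yes, 214.7.37.87 is in 214.7.36.0/22


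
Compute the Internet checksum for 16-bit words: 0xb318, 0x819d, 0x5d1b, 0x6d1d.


Sum all words (with carry folding):
+ 0xb318 = 0xb318
+ 0x819d = 0x34b6
+ 0x5d1b = 0x91d1
+ 0x6d1d = 0xfeee
One's complement: ~0xfeee
Checksum = 0x0111


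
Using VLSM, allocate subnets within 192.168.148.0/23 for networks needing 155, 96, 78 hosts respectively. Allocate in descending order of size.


155 hosts -> /24 (254 usable): 192.168.148.0/24
96 hosts -> /25 (126 usable): 192.168.149.0/25
78 hosts -> /25 (126 usable): 192.168.149.128/25
Allocation: 192.168.148.0/24 (155 hosts, 254 usable); 192.168.149.0/25 (96 hosts, 126 usable); 192.168.149.128/25 (78 hosts, 126 usable)


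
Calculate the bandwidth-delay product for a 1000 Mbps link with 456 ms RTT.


BDP = bandwidth * RTT
= 1000 Mbps * 456 ms
= 1000 * 1e6 * 456 / 1000 bits
= 456000000 bits
= 57000000 bytes
= 55664.0625 KB
BDP = 456000000 bits (57000000 bytes)


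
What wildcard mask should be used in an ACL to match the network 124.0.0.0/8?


Subnet mask: 255.0.0.0
Wildcard = 255.255.255.255 - subnet mask
255 - 255 = 0
255 - 0 = 255
255 - 0 = 255
255 - 0 = 255
Wildcard: 0.255.255.255


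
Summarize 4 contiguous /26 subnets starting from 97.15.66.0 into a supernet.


Original prefix: /26
Number of subnets: 4 = 2^2
New prefix = 26 - 2 = 24
Supernet: 97.15.66.0/24


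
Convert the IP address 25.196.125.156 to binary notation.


25 = 00011001
196 = 11000100
125 = 01111101
156 = 10011100
Binary: 00011001.11000100.01111101.10011100


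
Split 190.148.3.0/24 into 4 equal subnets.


New prefix = 24 + 2 = 26
Each subnet has 64 addresses
  190.148.3.0/26
  190.148.3.64/26
  190.148.3.128/26
  190.148.3.192/26
Subnets: 190.148.3.0/26, 190.148.3.64/26, 190.148.3.128/26, 190.148.3.192/26


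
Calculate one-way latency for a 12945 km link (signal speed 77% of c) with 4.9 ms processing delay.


Speed = 0.77 * 3e5 km/s = 231000 km/s
Propagation delay = 12945 / 231000 = 0.056 s = 56.039 ms
Processing delay = 4.9 ms
Total one-way latency = 60.939 ms


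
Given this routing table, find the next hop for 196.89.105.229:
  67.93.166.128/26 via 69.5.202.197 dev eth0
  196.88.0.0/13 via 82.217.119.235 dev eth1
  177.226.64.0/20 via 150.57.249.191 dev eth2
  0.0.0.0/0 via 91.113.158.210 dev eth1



Longest prefix match for 196.89.105.229:
  /26 67.93.166.128: no
  /13 196.88.0.0: MATCH
  /20 177.226.64.0: no
  /0 0.0.0.0: MATCH
Selected: next-hop 82.217.119.235 via eth1 (matched /13)


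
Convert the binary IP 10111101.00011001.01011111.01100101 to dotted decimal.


10111101 = 189
00011001 = 25
01011111 = 95
01100101 = 101
IP: 189.25.95.101


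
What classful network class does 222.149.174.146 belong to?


First octet: 222
Binary: 11011110
110xxxxx -> Class C (192-223)
Class C, default mask 255.255.255.0 (/24)


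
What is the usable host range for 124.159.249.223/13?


Network: 124.152.0.0
Broadcast: 124.159.255.255
First usable = network + 1
Last usable = broadcast - 1
Range: 124.152.0.1 to 124.159.255.254


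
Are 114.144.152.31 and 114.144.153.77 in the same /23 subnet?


Mask: 255.255.254.0
114.144.152.31 AND mask = 114.144.152.0
114.144.153.77 AND mask = 114.144.152.0
Yes, same subnet (114.144.152.0)


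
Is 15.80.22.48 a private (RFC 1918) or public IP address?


RFC 1918 private ranges:
  10.0.0.0/8 (10.0.0.0 - 10.255.255.255)
  172.16.0.0/12 (172.16.0.0 - 172.31.255.255)
  192.168.0.0/16 (192.168.0.0 - 192.168.255.255)
Public (not in any RFC 1918 range)


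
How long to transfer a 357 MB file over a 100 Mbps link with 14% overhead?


Effective throughput = 100 * (1 - 14/100) = 86 Mbps
File size in Mb = 357 * 8 = 2856 Mb
Time = 2856 / 86
Time = 33.2093 seconds


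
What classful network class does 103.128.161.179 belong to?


First octet: 103
Binary: 01100111
0xxxxxxx -> Class A (1-126)
Class A, default mask 255.0.0.0 (/8)
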